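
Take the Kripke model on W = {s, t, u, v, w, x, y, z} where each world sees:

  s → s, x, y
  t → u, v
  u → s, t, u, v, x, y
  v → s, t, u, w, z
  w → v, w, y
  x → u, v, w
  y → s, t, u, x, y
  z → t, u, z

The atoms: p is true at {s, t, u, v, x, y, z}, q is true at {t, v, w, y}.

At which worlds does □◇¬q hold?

{s, t, u, y, z}

s: successors {s, x, y}; ◇¬q there: s:T, x:T, y:T. ✓
t: successors {u, v}; ◇¬q there: u:T, v:T. ✓
u: successors {s, t, u, v, x, y}; ◇¬q there: s:T, t:T, u:T, v:T, x:T, y:T. ✓
v: successors {s, t, u, w, z}; ◇¬q there: s:T, t:T, u:T, w:F, z:T. ✗
w: successors {v, w, y}; ◇¬q there: v:T, w:F, y:T. ✗
x: successors {u, v, w}; ◇¬q there: u:T, v:T, w:F. ✗
y: successors {s, t, u, x, y}; ◇¬q there: s:T, t:T, u:T, x:T, y:T. ✓
z: successors {t, u, z}; ◇¬q there: t:T, u:T, z:T. ✓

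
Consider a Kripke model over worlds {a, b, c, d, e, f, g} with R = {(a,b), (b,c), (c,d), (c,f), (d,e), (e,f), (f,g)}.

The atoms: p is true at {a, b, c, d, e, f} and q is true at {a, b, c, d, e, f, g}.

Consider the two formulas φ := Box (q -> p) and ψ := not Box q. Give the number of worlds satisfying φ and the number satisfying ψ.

6 and 0

For Box (q -> p):
a: successors {b}; q -> p there: b:T. ✓
b: successors {c}; q -> p there: c:T. ✓
c: successors {d, f}; q -> p there: d:T, f:T. ✓
d: successors {e}; q -> p there: e:T. ✓
e: successors {f}; q -> p there: f:T. ✓
f: successors {g}; q -> p there: g:F. ✗
g: no successors, so Box (q -> p) holds vacuously. ✓
— 6 worlds.
For not Box q:
a: Box q is T. ✗
b: Box q is T. ✗
c: Box q is T. ✗
d: Box q is T. ✗
e: Box q is T. ✗
f: Box q is T. ✗
g: Box q is T. ✗
— 0 worlds.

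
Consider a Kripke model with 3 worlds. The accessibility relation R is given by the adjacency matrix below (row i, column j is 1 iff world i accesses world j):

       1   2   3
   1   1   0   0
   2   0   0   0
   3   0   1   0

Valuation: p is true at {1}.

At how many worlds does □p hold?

1: successors {1}; p there: 1:T. ✓
2: no successors, so □p holds vacuously. ✓
3: successors {2}; p there: 2:F. ✗
Satisfying worlds: {1, 2}.

2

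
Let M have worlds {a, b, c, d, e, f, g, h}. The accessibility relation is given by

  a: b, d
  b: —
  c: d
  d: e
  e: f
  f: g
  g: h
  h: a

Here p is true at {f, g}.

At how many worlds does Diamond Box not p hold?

a: successors {b, d}; Box not p there: b:T, d:T. ✓
b: no successors, so Diamond Box not p fails. ✗
c: successors {d}; Box not p there: d:T. ✓
d: successors {e}; Box not p there: e:F. ✗
e: successors {f}; Box not p there: f:F. ✗
f: successors {g}; Box not p there: g:T. ✓
g: successors {h}; Box not p there: h:T. ✓
h: successors {a}; Box not p there: a:T. ✓
Satisfying worlds: {a, c, f, g, h}.

5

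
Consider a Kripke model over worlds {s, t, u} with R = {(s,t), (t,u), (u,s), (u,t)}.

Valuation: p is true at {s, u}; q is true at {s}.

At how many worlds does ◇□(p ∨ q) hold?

2

s: successors {t}; □(p ∨ q) there: t:T. ✓
t: successors {u}; □(p ∨ q) there: u:F. ✗
u: successors {s, t}; □(p ∨ q) there: s:F, t:T. ✓
Satisfying worlds: {s, u}.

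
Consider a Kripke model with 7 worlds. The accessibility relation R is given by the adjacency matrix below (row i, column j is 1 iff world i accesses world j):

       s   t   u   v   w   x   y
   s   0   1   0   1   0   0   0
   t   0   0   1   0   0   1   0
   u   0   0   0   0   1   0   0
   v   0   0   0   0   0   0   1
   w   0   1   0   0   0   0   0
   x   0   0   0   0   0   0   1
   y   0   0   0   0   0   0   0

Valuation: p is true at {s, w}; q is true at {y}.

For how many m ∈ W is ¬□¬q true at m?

2

s: □¬q is T. ✗
t: □¬q is T. ✗
u: □¬q is T. ✗
v: □¬q is F. ✓
w: □¬q is T. ✗
x: □¬q is F. ✓
y: □¬q is T. ✗
Satisfying worlds: {v, x}.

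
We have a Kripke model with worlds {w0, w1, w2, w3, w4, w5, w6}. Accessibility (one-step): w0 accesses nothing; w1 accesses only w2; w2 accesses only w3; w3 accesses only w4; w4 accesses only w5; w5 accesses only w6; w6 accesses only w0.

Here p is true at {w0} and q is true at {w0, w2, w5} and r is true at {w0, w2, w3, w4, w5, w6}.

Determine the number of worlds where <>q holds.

w0: no successors, so <>q fails. ✗
w1: successors {w2}; q there: w2:T. ✓
w2: successors {w3}; q there: w3:F. ✗
w3: successors {w4}; q there: w4:F. ✗
w4: successors {w5}; q there: w5:T. ✓
w5: successors {w6}; q there: w6:F. ✗
w6: successors {w0}; q there: w0:T. ✓
Satisfying worlds: {w1, w4, w6}.

3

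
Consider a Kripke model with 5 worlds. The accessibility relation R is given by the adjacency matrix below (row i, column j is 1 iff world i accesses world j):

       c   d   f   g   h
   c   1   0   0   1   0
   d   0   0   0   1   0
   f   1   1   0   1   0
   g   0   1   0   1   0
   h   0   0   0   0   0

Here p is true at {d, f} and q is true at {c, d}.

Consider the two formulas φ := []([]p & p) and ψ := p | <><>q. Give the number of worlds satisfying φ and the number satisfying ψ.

1 and 4

For []([]p & p):
c: successors {c, g}; []p & p there: c:F, g:F. ✗
d: successors {g}; []p & p there: g:F. ✗
f: successors {c, d, g}; []p & p there: c:F, d:F, g:F. ✗
g: successors {d, g}; []p & p there: d:F, g:F. ✗
h: no successors, so []([]p & p) holds vacuously. ✓
— 1 world.
For p | <><>q:
c: p is F, <><>q is T. ✓
d: p is T, <><>q is T. ✓
f: p is T, <><>q is T. ✓
g: p is F, <><>q is T. ✓
h: p is F, <><>q is F. ✗
— 4 worlds.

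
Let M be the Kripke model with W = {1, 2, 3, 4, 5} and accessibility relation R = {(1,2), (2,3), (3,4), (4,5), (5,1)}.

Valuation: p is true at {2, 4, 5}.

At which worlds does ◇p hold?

{1, 3, 4}

1: successors {2}; p there: 2:T. ✓
2: successors {3}; p there: 3:F. ✗
3: successors {4}; p there: 4:T. ✓
4: successors {5}; p there: 5:T. ✓
5: successors {1}; p there: 1:F. ✗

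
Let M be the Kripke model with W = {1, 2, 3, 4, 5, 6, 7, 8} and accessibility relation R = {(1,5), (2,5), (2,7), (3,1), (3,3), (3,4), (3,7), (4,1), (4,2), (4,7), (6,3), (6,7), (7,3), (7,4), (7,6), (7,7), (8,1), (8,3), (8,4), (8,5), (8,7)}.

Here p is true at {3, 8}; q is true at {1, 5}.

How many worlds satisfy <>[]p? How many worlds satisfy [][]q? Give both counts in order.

For <>[]p:
1: successors {5}; []p there: 5:T. ✓
2: successors {5, 7}; []p there: 5:T, 7:F. ✓
3: successors {1, 3, 4, 7}; []p there: 1:F, 3:F, 4:F, 7:F. ✗
4: successors {1, 2, 7}; []p there: 1:F, 2:F, 7:F. ✗
5: no successors, so <>[]p fails. ✗
6: successors {3, 7}; []p there: 3:F, 7:F. ✗
7: successors {3, 4, 6, 7}; []p there: 3:F, 4:F, 6:F, 7:F. ✗
8: successors {1, 3, 4, 5, 7}; []p there: 1:F, 3:F, 4:F, 5:T, 7:F. ✓
— 3 worlds.
For [][]q:
1: successors {5}; []q there: 5:T. ✓
2: successors {5, 7}; []q there: 5:T, 7:F. ✗
3: successors {1, 3, 4, 7}; []q there: 1:T, 3:F, 4:F, 7:F. ✗
4: successors {1, 2, 7}; []q there: 1:T, 2:F, 7:F. ✗
5: no successors, so [][]q holds vacuously. ✓
6: successors {3, 7}; []q there: 3:F, 7:F. ✗
7: successors {3, 4, 6, 7}; []q there: 3:F, 4:F, 6:F, 7:F. ✗
8: successors {1, 3, 4, 5, 7}; []q there: 1:T, 3:F, 4:F, 5:T, 7:F. ✗
— 2 worlds.

3 and 2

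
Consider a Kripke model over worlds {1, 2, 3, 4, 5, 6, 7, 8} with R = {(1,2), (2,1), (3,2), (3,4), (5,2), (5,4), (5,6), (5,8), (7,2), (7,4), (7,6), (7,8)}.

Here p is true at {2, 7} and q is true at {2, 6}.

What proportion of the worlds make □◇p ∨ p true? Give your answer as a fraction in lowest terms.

1: □◇p is F, p is F. ✗
2: □◇p is T, p is T. ✓
3: □◇p is F, p is F. ✗
4: □◇p is T, p is F. ✓
5: □◇p is F, p is F. ✗
6: □◇p is T, p is F. ✓
7: □◇p is F, p is T. ✓
8: □◇p is T, p is F. ✓
That's 5 of 8 worlds, so 5/8.

5/8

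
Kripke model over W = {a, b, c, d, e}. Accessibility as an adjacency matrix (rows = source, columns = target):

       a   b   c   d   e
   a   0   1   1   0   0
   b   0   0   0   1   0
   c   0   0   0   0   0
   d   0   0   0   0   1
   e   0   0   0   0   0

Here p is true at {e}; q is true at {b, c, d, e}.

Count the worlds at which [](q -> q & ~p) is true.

a: successors {b, c}; q -> q & ~p there: b:T, c:T. ✓
b: successors {d}; q -> q & ~p there: d:T. ✓
c: no successors, so [](q -> q & ~p) holds vacuously. ✓
d: successors {e}; q -> q & ~p there: e:F. ✗
e: no successors, so [](q -> q & ~p) holds vacuously. ✓
Satisfying worlds: {a, b, c, e}.

4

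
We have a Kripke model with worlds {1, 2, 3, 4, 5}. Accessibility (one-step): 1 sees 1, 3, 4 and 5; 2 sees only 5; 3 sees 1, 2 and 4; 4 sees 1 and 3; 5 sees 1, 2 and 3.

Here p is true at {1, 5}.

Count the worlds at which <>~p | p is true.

4

1: <>~p is T, p is T. ✓
2: <>~p is F, p is F. ✗
3: <>~p is T, p is F. ✓
4: <>~p is T, p is F. ✓
5: <>~p is T, p is T. ✓
Satisfying worlds: {1, 3, 4, 5}.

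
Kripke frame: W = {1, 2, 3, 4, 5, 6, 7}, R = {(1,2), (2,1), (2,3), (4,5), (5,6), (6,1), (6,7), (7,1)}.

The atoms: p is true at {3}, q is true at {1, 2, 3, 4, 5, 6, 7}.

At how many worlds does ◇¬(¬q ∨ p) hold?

6

1: successors {2}; ¬(¬q ∨ p) there: 2:T. ✓
2: successors {1, 3}; ¬(¬q ∨ p) there: 1:T, 3:F. ✓
3: no successors, so ◇¬(¬q ∨ p) fails. ✗
4: successors {5}; ¬(¬q ∨ p) there: 5:T. ✓
5: successors {6}; ¬(¬q ∨ p) there: 6:T. ✓
6: successors {1, 7}; ¬(¬q ∨ p) there: 1:T, 7:T. ✓
7: successors {1}; ¬(¬q ∨ p) there: 1:T. ✓
Satisfying worlds: {1, 2, 4, 5, 6, 7}.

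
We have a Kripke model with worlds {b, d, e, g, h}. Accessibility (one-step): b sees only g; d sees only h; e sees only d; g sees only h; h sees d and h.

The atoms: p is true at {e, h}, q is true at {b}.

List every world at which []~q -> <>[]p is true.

{b, e, h}

b: []~q is T, <>[]p is T. ✓
d: []~q is T, <>[]p is F. ✗
e: []~q is T, <>[]p is T. ✓
g: []~q is T, <>[]p is F. ✗
h: []~q is T, <>[]p is T. ✓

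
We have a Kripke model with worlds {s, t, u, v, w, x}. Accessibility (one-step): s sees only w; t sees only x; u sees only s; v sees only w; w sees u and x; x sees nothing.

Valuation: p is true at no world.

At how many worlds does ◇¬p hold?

5

s: successors {w}; ¬p there: w:T. ✓
t: successors {x}; ¬p there: x:T. ✓
u: successors {s}; ¬p there: s:T. ✓
v: successors {w}; ¬p there: w:T. ✓
w: successors {u, x}; ¬p there: u:T, x:T. ✓
x: no successors, so ◇¬p fails. ✗
Satisfying worlds: {s, t, u, v, w}.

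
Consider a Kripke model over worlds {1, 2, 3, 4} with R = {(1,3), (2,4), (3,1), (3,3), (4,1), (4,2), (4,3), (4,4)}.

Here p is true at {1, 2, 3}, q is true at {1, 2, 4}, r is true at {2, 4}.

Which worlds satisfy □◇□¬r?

{1, 2, 3}

1: successors {3}; ◇□¬r there: 3:T. ✓
2: successors {4}; ◇□¬r there: 4:T. ✓
3: successors {1, 3}; ◇□¬r there: 1:T, 3:T. ✓
4: successors {1, 2, 3, 4}; ◇□¬r there: 1:T, 2:F, 3:T, 4:T. ✗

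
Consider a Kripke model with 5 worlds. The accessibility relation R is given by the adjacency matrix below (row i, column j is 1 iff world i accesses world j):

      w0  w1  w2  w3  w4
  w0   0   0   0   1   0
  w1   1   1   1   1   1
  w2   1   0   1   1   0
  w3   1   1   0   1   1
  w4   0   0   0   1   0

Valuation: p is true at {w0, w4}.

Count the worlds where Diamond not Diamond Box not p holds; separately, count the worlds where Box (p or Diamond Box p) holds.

3 and 0

For Diamond not Diamond Box not p:
w0: successors {w3}; not Diamond Box not p there: w3:F. ✗
w1: successors {w0, w1, w2, w3, w4}; not Diamond Box not p there: w0:T, w1:F, w2:F, w3:F, w4:T. ✓
w2: successors {w0, w2, w3}; not Diamond Box not p there: w0:T, w2:F, w3:F. ✓
w3: successors {w0, w1, w3, w4}; not Diamond Box not p there: w0:T, w1:F, w3:F, w4:T. ✓
w4: successors {w3}; not Diamond Box not p there: w3:F. ✗
— 3 worlds.
For Box (p or Diamond Box p):
w0: successors {w3}; p or Diamond Box p there: w3:F. ✗
w1: successors {w0, w1, w2, w3, w4}; p or Diamond Box p there: w0:T, w1:F, w2:F, w3:F, w4:T. ✗
w2: successors {w0, w2, w3}; p or Diamond Box p there: w0:T, w2:F, w3:F. ✗
w3: successors {w0, w1, w3, w4}; p or Diamond Box p there: w0:T, w1:F, w3:F, w4:T. ✗
w4: successors {w3}; p or Diamond Box p there: w3:F. ✗
— 0 worlds.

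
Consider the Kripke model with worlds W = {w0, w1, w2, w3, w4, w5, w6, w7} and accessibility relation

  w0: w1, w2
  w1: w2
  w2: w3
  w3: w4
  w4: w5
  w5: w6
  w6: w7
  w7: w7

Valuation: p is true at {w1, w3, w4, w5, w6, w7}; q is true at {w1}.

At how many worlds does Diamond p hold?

7

w0: successors {w1, w2}; p there: w1:T, w2:F. ✓
w1: successors {w2}; p there: w2:F. ✗
w2: successors {w3}; p there: w3:T. ✓
w3: successors {w4}; p there: w4:T. ✓
w4: successors {w5}; p there: w5:T. ✓
w5: successors {w6}; p there: w6:T. ✓
w6: successors {w7}; p there: w7:T. ✓
w7: successors {w7}; p there: w7:T. ✓
Satisfying worlds: {w0, w2, w3, w4, w5, w6, w7}.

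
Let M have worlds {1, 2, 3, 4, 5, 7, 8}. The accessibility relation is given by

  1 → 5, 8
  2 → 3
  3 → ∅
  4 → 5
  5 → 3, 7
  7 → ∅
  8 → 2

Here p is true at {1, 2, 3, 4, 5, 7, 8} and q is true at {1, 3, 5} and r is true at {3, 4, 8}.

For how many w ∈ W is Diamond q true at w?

1: successors {5, 8}; q there: 5:T, 8:F. ✓
2: successors {3}; q there: 3:T. ✓
3: no successors, so Diamond q fails. ✗
4: successors {5}; q there: 5:T. ✓
5: successors {3, 7}; q there: 3:T, 7:F. ✓
7: no successors, so Diamond q fails. ✗
8: successors {2}; q there: 2:F. ✗
Satisfying worlds: {1, 2, 4, 5}.

4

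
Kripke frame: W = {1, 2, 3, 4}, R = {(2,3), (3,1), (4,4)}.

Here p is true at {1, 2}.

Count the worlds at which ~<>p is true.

1: <>p is F. ✓
2: <>p is F. ✓
3: <>p is T. ✗
4: <>p is F. ✓
Satisfying worlds: {1, 2, 4}.

3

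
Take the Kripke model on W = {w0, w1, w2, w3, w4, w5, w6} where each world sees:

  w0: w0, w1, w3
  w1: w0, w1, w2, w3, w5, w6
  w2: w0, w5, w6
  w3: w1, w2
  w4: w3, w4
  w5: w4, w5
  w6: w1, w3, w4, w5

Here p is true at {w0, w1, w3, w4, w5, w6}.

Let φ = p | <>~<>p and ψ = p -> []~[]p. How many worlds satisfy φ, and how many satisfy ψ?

6 and 1

For p | <>~<>p:
w0: p is T, <>~<>p is F. ✓
w1: p is T, <>~<>p is F. ✓
w2: p is F, <>~<>p is F. ✗
w3: p is T, <>~<>p is F. ✓
w4: p is T, <>~<>p is F. ✓
w5: p is T, <>~<>p is F. ✓
w6: p is T, <>~<>p is F. ✓
— 6 worlds.
For p -> []~[]p:
w0: p is T, []~[]p is F. ✗
w1: p is T, []~[]p is F. ✗
w2: p is F, []~[]p is F. ✓
w3: p is T, []~[]p is F. ✗
w4: p is T, []~[]p is F. ✗
w5: p is T, []~[]p is F. ✗
w6: p is T, []~[]p is F. ✗
— 1 world.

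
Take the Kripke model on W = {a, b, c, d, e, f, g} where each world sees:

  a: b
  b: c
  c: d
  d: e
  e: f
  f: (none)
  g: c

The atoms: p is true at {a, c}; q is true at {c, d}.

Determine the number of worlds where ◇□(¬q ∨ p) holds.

4

a: successors {b}; □(¬q ∨ p) there: b:T. ✓
b: successors {c}; □(¬q ∨ p) there: c:F. ✗
c: successors {d}; □(¬q ∨ p) there: d:T. ✓
d: successors {e}; □(¬q ∨ p) there: e:T. ✓
e: successors {f}; □(¬q ∨ p) there: f:T. ✓
f: no successors, so ◇□(¬q ∨ p) fails. ✗
g: successors {c}; □(¬q ∨ p) there: c:F. ✗
Satisfying worlds: {a, c, d, e}.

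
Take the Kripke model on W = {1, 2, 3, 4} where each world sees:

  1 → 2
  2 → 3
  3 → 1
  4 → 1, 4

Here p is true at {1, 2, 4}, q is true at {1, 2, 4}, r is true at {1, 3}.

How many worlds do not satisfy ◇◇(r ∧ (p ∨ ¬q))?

1

1: successors {2}; ◇(r ∧ (p ∨ ¬q)) there: 2:T. ✓
2: successors {3}; ◇(r ∧ (p ∨ ¬q)) there: 3:T. ✓
3: successors {1}; ◇(r ∧ (p ∨ ¬q)) there: 1:F. ✗
4: successors {1, 4}; ◇(r ∧ (p ∨ ¬q)) there: 1:F, 4:T. ✓
Satisfying worlds: {1, 2, 4}.
So ◇◇(r ∧ (p ∨ ¬q)) fails at the other 1 world.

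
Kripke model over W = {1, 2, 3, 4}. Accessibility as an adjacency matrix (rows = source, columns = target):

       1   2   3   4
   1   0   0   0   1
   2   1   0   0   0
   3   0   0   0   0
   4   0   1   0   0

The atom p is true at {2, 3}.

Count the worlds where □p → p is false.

1: □p is F, p is F. ✓
2: □p is F, p is T. ✓
3: □p is T, p is T. ✓
4: □p is T, p is F. ✗
Satisfying worlds: {1, 2, 3}.
So □p → p fails at the other 1 world.

1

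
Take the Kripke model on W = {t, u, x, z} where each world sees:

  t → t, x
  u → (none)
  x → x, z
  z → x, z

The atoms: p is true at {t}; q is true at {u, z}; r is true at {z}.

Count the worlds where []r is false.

3

t: successors {t, x}; r there: t:F, x:F. ✗
u: no successors, so []r holds vacuously. ✓
x: successors {x, z}; r there: x:F, z:T. ✗
z: successors {x, z}; r there: x:F, z:T. ✗
Satisfying worlds: {u}.
So []r fails at the other 3 worlds.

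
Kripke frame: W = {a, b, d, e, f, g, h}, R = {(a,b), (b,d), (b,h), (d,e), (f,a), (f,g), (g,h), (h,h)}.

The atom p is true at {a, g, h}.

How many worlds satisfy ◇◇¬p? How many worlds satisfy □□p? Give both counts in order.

For ◇◇¬p:
a: successors {b}; ◇¬p there: b:T. ✓
b: successors {d, h}; ◇¬p there: d:T, h:F. ✓
d: successors {e}; ◇¬p there: e:F. ✗
e: no successors, so ◇◇¬p fails. ✗
f: successors {a, g}; ◇¬p there: a:T, g:F. ✓
g: successors {h}; ◇¬p there: h:F. ✗
h: successors {h}; ◇¬p there: h:F. ✗
— 3 worlds.
For □□p:
a: successors {b}; □p there: b:F. ✗
b: successors {d, h}; □p there: d:F, h:T. ✗
d: successors {e}; □p there: e:T. ✓
e: no successors, so □□p holds vacuously. ✓
f: successors {a, g}; □p there: a:F, g:T. ✗
g: successors {h}; □p there: h:T. ✓
h: successors {h}; □p there: h:T. ✓
— 4 worlds.

3 and 4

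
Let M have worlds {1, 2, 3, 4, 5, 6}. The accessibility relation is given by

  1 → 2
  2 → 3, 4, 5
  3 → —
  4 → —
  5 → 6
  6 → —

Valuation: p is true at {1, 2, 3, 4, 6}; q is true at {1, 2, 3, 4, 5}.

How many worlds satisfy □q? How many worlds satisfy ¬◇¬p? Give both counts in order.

For □q:
1: successors {2}; q there: 2:T. ✓
2: successors {3, 4, 5}; q there: 3:T, 4:T, 5:T. ✓
3: no successors, so □q holds vacuously. ✓
4: no successors, so □q holds vacuously. ✓
5: successors {6}; q there: 6:F. ✗
6: no successors, so □q holds vacuously. ✓
— 5 worlds.
For ¬◇¬p:
1: ◇¬p is F. ✓
2: ◇¬p is T. ✗
3: ◇¬p is F. ✓
4: ◇¬p is F. ✓
5: ◇¬p is F. ✓
6: ◇¬p is F. ✓
— 5 worlds.

5 and 5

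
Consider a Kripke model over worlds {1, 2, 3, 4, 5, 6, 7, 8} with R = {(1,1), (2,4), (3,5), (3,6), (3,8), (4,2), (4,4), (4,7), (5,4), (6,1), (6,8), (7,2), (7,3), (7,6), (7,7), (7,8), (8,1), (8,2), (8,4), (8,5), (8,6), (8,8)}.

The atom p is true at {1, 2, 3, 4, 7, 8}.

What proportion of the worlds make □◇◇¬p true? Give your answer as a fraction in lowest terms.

1: successors {1}; ◇◇¬p there: 1:F. ✗
2: successors {4}; ◇◇¬p there: 4:T. ✓
3: successors {5, 6, 8}; ◇◇¬p there: 5:F, 6:T, 8:T. ✗
4: successors {2, 4, 7}; ◇◇¬p there: 2:F, 4:T, 7:T. ✗
5: successors {4}; ◇◇¬p there: 4:T. ✓
6: successors {1, 8}; ◇◇¬p there: 1:F, 8:T. ✗
7: successors {2, 3, 6, 7, 8}; ◇◇¬p there: 2:F, 3:T, 6:T, 7:T, 8:T. ✗
8: successors {1, 2, 4, 5, 6, 8}; ◇◇¬p there: 1:F, 2:F, 4:T, 5:F, 6:T, 8:T. ✗
That's 2 of 8 worlds, so 2/8 = 1/4.

1/4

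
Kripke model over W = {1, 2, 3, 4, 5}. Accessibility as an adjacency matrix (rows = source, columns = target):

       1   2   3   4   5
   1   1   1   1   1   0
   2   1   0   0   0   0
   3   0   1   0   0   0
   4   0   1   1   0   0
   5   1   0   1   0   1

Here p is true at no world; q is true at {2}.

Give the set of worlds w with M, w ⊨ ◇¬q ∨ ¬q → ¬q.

{1, 3, 4, 5}

1: ◇¬q ∨ ¬q is T, ¬q is T. ✓
2: ◇¬q ∨ ¬q is T, ¬q is F. ✗
3: ◇¬q ∨ ¬q is T, ¬q is T. ✓
4: ◇¬q ∨ ¬q is T, ¬q is T. ✓
5: ◇¬q ∨ ¬q is T, ¬q is T. ✓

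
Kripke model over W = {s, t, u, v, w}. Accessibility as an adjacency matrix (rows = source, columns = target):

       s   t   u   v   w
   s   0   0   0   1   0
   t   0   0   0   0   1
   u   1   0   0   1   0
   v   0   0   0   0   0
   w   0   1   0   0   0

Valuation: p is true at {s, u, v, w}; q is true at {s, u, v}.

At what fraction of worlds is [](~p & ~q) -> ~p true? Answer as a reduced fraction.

s: [](~p & ~q) is F, ~p is F. ✓
t: [](~p & ~q) is F, ~p is T. ✓
u: [](~p & ~q) is F, ~p is F. ✓
v: [](~p & ~q) is T, ~p is F. ✗
w: [](~p & ~q) is T, ~p is F. ✗
That's 3 of 5 worlds, so 3/5.

3/5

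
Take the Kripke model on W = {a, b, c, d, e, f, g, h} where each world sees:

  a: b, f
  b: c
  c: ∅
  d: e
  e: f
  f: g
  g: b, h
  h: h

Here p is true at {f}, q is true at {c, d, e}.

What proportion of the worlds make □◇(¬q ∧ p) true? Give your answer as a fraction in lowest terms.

a: successors {b, f}; ◇(¬q ∧ p) there: b:F, f:F. ✗
b: successors {c}; ◇(¬q ∧ p) there: c:F. ✗
c: no successors, so □◇(¬q ∧ p) holds vacuously. ✓
d: successors {e}; ◇(¬q ∧ p) there: e:T. ✓
e: successors {f}; ◇(¬q ∧ p) there: f:F. ✗
f: successors {g}; ◇(¬q ∧ p) there: g:F. ✗
g: successors {b, h}; ◇(¬q ∧ p) there: b:F, h:F. ✗
h: successors {h}; ◇(¬q ∧ p) there: h:F. ✗
That's 2 of 8 worlds, so 2/8 = 1/4.

1/4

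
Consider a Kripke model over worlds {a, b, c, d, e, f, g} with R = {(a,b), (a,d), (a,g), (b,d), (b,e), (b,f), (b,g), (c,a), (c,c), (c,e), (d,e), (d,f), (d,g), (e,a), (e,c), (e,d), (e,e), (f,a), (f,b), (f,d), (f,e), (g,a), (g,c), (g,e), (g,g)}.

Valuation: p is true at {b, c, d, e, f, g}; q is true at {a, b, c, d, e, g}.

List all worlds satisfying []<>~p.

a: successors {b, d, g}; <>~p there: b:F, d:F, g:T. ✗
b: successors {d, e, f, g}; <>~p there: d:F, e:T, f:T, g:T. ✗
c: successors {a, c, e}; <>~p there: a:F, c:T, e:T. ✗
d: successors {e, f, g}; <>~p there: e:T, f:T, g:T. ✓
e: successors {a, c, d, e}; <>~p there: a:F, c:T, d:F, e:T. ✗
f: successors {a, b, d, e}; <>~p there: a:F, b:F, d:F, e:T. ✗
g: successors {a, c, e, g}; <>~p there: a:F, c:T, e:T, g:T. ✗

{d}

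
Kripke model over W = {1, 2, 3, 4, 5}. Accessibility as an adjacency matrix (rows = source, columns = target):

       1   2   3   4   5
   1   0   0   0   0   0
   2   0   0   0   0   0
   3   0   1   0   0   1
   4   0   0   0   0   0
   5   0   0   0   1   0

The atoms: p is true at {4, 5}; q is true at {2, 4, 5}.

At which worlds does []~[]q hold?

1: no successors, so []~[]q holds vacuously. ✓
2: no successors, so []~[]q holds vacuously. ✓
3: successors {2, 5}; ~[]q there: 2:F, 5:F. ✗
4: no successors, so []~[]q holds vacuously. ✓
5: successors {4}; ~[]q there: 4:F. ✗

{1, 2, 4}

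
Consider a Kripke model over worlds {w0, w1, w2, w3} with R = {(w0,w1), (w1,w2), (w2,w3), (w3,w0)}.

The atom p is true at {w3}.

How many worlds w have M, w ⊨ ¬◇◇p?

3

w0: ◇◇p is F. ✓
w1: ◇◇p is T. ✗
w2: ◇◇p is F. ✓
w3: ◇◇p is F. ✓
Satisfying worlds: {w0, w2, w3}.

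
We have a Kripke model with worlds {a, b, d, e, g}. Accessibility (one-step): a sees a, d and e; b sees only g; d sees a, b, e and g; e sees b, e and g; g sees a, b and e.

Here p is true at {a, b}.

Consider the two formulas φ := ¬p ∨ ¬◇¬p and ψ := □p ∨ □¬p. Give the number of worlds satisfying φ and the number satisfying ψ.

3 and 1

For ¬p ∨ ¬◇¬p:
a: ¬p is F, ¬◇¬p is F. ✗
b: ¬p is F, ¬◇¬p is F. ✗
d: ¬p is T, ¬◇¬p is F. ✓
e: ¬p is T, ¬◇¬p is F. ✓
g: ¬p is T, ¬◇¬p is F. ✓
— 3 worlds.
For □p ∨ □¬p:
a: □p is F, □¬p is F. ✗
b: □p is F, □¬p is T. ✓
d: □p is F, □¬p is F. ✗
e: □p is F, □¬p is F. ✗
g: □p is F, □¬p is F. ✗
— 1 world.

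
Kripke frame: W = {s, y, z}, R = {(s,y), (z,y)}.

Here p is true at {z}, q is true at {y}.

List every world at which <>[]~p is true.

{s, z}

s: successors {y}; []~p there: y:T. ✓
y: no successors, so <>[]~p fails. ✗
z: successors {y}; []~p there: y:T. ✓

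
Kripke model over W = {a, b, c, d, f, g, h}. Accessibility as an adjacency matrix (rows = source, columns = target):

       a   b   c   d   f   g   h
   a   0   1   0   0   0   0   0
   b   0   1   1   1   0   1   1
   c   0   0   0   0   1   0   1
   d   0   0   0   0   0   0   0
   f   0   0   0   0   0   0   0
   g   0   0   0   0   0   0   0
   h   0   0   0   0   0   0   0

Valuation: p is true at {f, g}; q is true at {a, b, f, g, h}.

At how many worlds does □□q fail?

2

a: successors {b}; □q there: b:F. ✗
b: successors {b, c, d, g, h}; □q there: b:F, c:T, d:T, g:T, h:T. ✗
c: successors {f, h}; □q there: f:T, h:T. ✓
d: no successors, so □□q holds vacuously. ✓
f: no successors, so □□q holds vacuously. ✓
g: no successors, so □□q holds vacuously. ✓
h: no successors, so □□q holds vacuously. ✓
Satisfying worlds: {c, d, f, g, h}.
So □□q fails at the other 2 worlds.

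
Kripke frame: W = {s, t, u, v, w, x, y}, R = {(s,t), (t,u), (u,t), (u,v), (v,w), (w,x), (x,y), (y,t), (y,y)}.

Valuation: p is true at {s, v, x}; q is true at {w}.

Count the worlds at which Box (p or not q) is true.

6

s: successors {t}; p or not q there: t:T. ✓
t: successors {u}; p or not q there: u:T. ✓
u: successors {t, v}; p or not q there: t:T, v:T. ✓
v: successors {w}; p or not q there: w:F. ✗
w: successors {x}; p or not q there: x:T. ✓
x: successors {y}; p or not q there: y:T. ✓
y: successors {t, y}; p or not q there: t:T, y:T. ✓
Satisfying worlds: {s, t, u, w, x, y}.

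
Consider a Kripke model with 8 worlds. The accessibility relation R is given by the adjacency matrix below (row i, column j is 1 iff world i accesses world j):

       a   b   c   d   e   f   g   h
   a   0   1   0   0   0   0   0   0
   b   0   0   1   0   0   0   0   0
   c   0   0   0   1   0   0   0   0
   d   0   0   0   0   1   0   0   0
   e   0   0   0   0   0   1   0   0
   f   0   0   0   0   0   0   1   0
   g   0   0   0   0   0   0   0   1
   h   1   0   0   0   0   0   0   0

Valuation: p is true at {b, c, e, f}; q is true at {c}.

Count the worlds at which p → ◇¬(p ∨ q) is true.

a: p is F, ◇¬(p ∨ q) is F. ✓
b: p is T, ◇¬(p ∨ q) is F. ✗
c: p is T, ◇¬(p ∨ q) is T. ✓
d: p is F, ◇¬(p ∨ q) is F. ✓
e: p is T, ◇¬(p ∨ q) is F. ✗
f: p is T, ◇¬(p ∨ q) is T. ✓
g: p is F, ◇¬(p ∨ q) is T. ✓
h: p is F, ◇¬(p ∨ q) is T. ✓
Satisfying worlds: {a, c, d, f, g, h}.

6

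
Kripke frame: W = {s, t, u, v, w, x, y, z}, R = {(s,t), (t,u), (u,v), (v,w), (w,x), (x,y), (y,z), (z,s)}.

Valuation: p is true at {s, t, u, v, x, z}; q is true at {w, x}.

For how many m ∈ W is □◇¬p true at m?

2

s: successors {t}; ◇¬p there: t:F. ✗
t: successors {u}; ◇¬p there: u:F. ✗
u: successors {v}; ◇¬p there: v:T. ✓
v: successors {w}; ◇¬p there: w:F. ✗
w: successors {x}; ◇¬p there: x:T. ✓
x: successors {y}; ◇¬p there: y:F. ✗
y: successors {z}; ◇¬p there: z:F. ✗
z: successors {s}; ◇¬p there: s:F. ✗
Satisfying worlds: {u, w}.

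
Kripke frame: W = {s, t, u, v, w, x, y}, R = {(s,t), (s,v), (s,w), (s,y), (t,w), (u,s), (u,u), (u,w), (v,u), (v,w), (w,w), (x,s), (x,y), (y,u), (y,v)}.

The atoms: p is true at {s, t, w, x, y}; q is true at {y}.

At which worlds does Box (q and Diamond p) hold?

∅

s: successors {t, v, w, y}; q and Diamond p there: t:F, v:F, w:F, y:F. ✗
t: successors {w}; q and Diamond p there: w:F. ✗
u: successors {s, u, w}; q and Diamond p there: s:F, u:F, w:F. ✗
v: successors {u, w}; q and Diamond p there: u:F, w:F. ✗
w: successors {w}; q and Diamond p there: w:F. ✗
x: successors {s, y}; q and Diamond p there: s:F, y:F. ✗
y: successors {u, v}; q and Diamond p there: u:F, v:F. ✗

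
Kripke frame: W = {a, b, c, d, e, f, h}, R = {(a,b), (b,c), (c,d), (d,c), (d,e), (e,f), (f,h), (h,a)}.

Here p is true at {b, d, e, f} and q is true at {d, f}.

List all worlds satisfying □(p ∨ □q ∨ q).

{a, b, c, d, e}

a: successors {b}; p ∨ □q ∨ q there: b:T. ✓
b: successors {c}; p ∨ □q ∨ q there: c:T. ✓
c: successors {d}; p ∨ □q ∨ q there: d:T. ✓
d: successors {c, e}; p ∨ □q ∨ q there: c:T, e:T. ✓
e: successors {f}; p ∨ □q ∨ q there: f:T. ✓
f: successors {h}; p ∨ □q ∨ q there: h:F. ✗
h: successors {a}; p ∨ □q ∨ q there: a:F. ✗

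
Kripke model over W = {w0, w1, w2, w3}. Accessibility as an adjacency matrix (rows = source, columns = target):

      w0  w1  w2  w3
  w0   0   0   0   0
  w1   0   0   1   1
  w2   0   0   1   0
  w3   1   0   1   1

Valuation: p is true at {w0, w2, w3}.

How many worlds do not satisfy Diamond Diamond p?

1

w0: no successors, so Diamond Diamond p fails. ✗
w1: successors {w2, w3}; Diamond p there: w2:T, w3:T. ✓
w2: successors {w2}; Diamond p there: w2:T. ✓
w3: successors {w0, w2, w3}; Diamond p there: w0:F, w2:T, w3:T. ✓
Satisfying worlds: {w1, w2, w3}.
So Diamond Diamond p fails at the other 1 world.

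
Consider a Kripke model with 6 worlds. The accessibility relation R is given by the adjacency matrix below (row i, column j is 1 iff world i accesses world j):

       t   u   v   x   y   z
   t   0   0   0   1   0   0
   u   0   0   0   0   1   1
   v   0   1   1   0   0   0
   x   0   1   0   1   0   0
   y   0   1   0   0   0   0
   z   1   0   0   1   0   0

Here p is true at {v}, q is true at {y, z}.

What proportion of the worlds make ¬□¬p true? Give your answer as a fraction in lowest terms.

t: □¬p is T. ✗
u: □¬p is T. ✗
v: □¬p is F. ✓
x: □¬p is T. ✗
y: □¬p is T. ✗
z: □¬p is T. ✗
That's 1 of 6 worlds, so 1/6.

1/6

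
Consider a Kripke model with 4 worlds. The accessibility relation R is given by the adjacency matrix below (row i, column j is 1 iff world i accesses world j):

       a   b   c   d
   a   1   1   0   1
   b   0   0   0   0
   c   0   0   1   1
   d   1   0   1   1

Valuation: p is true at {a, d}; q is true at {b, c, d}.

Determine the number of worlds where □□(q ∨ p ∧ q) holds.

a: successors {a, b, d}; □(q ∨ p ∧ q) there: a:F, b:T, d:F. ✗
b: no successors, so □□(q ∨ p ∧ q) holds vacuously. ✓
c: successors {c, d}; □(q ∨ p ∧ q) there: c:T, d:F. ✗
d: successors {a, c, d}; □(q ∨ p ∧ q) there: a:F, c:T, d:F. ✗
Satisfying worlds: {b}.

1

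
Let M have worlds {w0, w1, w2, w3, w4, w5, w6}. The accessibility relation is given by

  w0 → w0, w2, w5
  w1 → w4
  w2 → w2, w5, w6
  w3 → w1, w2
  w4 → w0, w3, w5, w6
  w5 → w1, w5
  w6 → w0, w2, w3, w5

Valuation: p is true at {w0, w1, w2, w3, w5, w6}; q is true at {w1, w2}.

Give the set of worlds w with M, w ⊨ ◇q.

w0: successors {w0, w2, w5}; q there: w0:F, w2:T, w5:F. ✓
w1: successors {w4}; q there: w4:F. ✗
w2: successors {w2, w5, w6}; q there: w2:T, w5:F, w6:F. ✓
w3: successors {w1, w2}; q there: w1:T, w2:T. ✓
w4: successors {w0, w3, w5, w6}; q there: w0:F, w3:F, w5:F, w6:F. ✗
w5: successors {w1, w5}; q there: w1:T, w5:F. ✓
w6: successors {w0, w2, w3, w5}; q there: w0:F, w2:T, w3:F, w5:F. ✓

{w0, w2, w3, w5, w6}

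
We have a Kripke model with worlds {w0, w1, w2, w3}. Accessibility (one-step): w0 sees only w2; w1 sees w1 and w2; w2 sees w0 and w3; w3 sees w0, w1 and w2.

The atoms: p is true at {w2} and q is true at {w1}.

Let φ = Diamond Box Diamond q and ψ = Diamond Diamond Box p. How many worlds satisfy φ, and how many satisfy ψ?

For Diamond Box Diamond q:
w0: successors {w2}; Box Diamond q there: w2:F. ✗
w1: successors {w1, w2}; Box Diamond q there: w1:F, w2:F. ✗
w2: successors {w0, w3}; Box Diamond q there: w0:F, w3:F. ✗
w3: successors {w0, w1, w2}; Box Diamond q there: w0:F, w1:F, w2:F. ✗
— 0 worlds.
For Diamond Diamond Box p:
w0: successors {w2}; Diamond Box p there: w2:T. ✓
w1: successors {w1, w2}; Diamond Box p there: w1:F, w2:T. ✓
w2: successors {w0, w3}; Diamond Box p there: w0:F, w3:T. ✓
w3: successors {w0, w1, w2}; Diamond Box p there: w0:F, w1:F, w2:T. ✓
— 4 worlds.

0 and 4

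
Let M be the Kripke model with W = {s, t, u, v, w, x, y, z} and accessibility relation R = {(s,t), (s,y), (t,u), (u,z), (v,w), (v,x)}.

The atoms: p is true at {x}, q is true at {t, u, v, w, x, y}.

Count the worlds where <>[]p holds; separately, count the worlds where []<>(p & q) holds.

3 and 4

For <>[]p:
s: successors {t, y}; []p there: t:F, y:T. ✓
t: successors {u}; []p there: u:F. ✗
u: successors {z}; []p there: z:T. ✓
v: successors {w, x}; []p there: w:T, x:T. ✓
w: no successors, so <>[]p fails. ✗
x: no successors, so <>[]p fails. ✗
y: no successors, so <>[]p fails. ✗
z: no successors, so <>[]p fails. ✗
— 3 worlds.
For []<>(p & q):
s: successors {t, y}; <>(p & q) there: t:F, y:F. ✗
t: successors {u}; <>(p & q) there: u:F. ✗
u: successors {z}; <>(p & q) there: z:F. ✗
v: successors {w, x}; <>(p & q) there: w:F, x:F. ✗
w: no successors, so []<>(p & q) holds vacuously. ✓
x: no successors, so []<>(p & q) holds vacuously. ✓
y: no successors, so []<>(p & q) holds vacuously. ✓
z: no successors, so []<>(p & q) holds vacuously. ✓
— 4 worlds.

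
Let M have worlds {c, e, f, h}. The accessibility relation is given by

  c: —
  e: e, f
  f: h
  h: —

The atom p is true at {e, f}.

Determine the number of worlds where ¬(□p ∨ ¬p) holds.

c: □p ∨ ¬p is T. ✗
e: □p ∨ ¬p is T. ✗
f: □p ∨ ¬p is F. ✓
h: □p ∨ ¬p is T. ✗
Satisfying worlds: {f}.

1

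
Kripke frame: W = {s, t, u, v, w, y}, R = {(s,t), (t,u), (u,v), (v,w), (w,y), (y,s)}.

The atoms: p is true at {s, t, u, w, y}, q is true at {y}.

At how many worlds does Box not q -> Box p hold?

5

s: Box not q is T, Box p is T. ✓
t: Box not q is T, Box p is T. ✓
u: Box not q is T, Box p is F. ✗
v: Box not q is T, Box p is T. ✓
w: Box not q is F, Box p is T. ✓
y: Box not q is T, Box p is T. ✓
Satisfying worlds: {s, t, v, w, y}.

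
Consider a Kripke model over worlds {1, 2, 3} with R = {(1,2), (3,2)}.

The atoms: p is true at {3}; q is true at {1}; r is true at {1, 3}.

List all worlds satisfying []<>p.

{2}

1: successors {2}; <>p there: 2:F. ✗
2: no successors, so []<>p holds vacuously. ✓
3: successors {2}; <>p there: 2:F. ✗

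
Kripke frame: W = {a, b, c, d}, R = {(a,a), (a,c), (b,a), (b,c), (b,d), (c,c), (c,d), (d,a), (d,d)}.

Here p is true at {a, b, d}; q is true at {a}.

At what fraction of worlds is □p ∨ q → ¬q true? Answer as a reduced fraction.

a: □p ∨ q is T, ¬q is F. ✗
b: □p ∨ q is F, ¬q is T. ✓
c: □p ∨ q is F, ¬q is T. ✓
d: □p ∨ q is T, ¬q is T. ✓
That's 3 of 4 worlds, so 3/4.

3/4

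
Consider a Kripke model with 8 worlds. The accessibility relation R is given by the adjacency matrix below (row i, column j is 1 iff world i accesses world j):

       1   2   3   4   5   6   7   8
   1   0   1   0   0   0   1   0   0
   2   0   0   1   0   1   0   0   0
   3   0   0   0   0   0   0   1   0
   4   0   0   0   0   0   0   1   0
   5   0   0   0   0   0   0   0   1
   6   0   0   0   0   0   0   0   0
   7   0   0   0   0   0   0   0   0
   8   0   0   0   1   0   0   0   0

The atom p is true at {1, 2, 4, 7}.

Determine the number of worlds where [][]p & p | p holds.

1: [][]p & p is F, p is T. ✓
2: [][]p & p is F, p is T. ✓
3: [][]p & p is F, p is F. ✗
4: [][]p & p is T, p is T. ✓
5: [][]p & p is F, p is F. ✗
6: [][]p & p is F, p is F. ✗
7: [][]p & p is T, p is T. ✓
8: [][]p & p is F, p is F. ✗
Satisfying worlds: {1, 2, 4, 7}.

4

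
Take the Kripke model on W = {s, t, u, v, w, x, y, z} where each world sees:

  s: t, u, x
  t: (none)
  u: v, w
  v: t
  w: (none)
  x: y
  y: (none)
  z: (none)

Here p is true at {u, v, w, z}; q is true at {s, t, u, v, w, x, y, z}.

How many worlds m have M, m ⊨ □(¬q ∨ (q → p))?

s: successors {t, u, x}; ¬q ∨ (q → p) there: t:F, u:T, x:F. ✗
t: no successors, so □(¬q ∨ (q → p)) holds vacuously. ✓
u: successors {v, w}; ¬q ∨ (q → p) there: v:T, w:T. ✓
v: successors {t}; ¬q ∨ (q → p) there: t:F. ✗
w: no successors, so □(¬q ∨ (q → p)) holds vacuously. ✓
x: successors {y}; ¬q ∨ (q → p) there: y:F. ✗
y: no successors, so □(¬q ∨ (q → p)) holds vacuously. ✓
z: no successors, so □(¬q ∨ (q → p)) holds vacuously. ✓
Satisfying worlds: {t, u, w, y, z}.

5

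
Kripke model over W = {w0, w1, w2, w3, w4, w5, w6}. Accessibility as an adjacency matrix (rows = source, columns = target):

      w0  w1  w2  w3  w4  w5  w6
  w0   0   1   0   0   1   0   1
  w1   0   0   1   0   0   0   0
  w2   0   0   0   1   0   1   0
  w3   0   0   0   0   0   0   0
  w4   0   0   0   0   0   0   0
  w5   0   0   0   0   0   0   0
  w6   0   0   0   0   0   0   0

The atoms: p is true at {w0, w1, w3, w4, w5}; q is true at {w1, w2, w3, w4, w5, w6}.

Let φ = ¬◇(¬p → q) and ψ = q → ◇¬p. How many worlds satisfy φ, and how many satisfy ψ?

For ¬◇(¬p → q):
w0: ◇(¬p → q) is T. ✗
w1: ◇(¬p → q) is T. ✗
w2: ◇(¬p → q) is T. ✗
w3: ◇(¬p → q) is F. ✓
w4: ◇(¬p → q) is F. ✓
w5: ◇(¬p → q) is F. ✓
w6: ◇(¬p → q) is F. ✓
— 4 worlds.
For q → ◇¬p:
w0: q is F, ◇¬p is T. ✓
w1: q is T, ◇¬p is T. ✓
w2: q is T, ◇¬p is F. ✗
w3: q is T, ◇¬p is F. ✗
w4: q is T, ◇¬p is F. ✗
w5: q is T, ◇¬p is F. ✗
w6: q is T, ◇¬p is F. ✗
— 2 worlds.

4 and 2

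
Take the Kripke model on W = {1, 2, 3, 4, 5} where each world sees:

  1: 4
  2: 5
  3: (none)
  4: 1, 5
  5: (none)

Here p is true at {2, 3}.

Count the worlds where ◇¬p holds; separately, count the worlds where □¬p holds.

3 and 5

For ◇¬p:
1: successors {4}; ¬p there: 4:T. ✓
2: successors {5}; ¬p there: 5:T. ✓
3: no successors, so ◇¬p fails. ✗
4: successors {1, 5}; ¬p there: 1:T, 5:T. ✓
5: no successors, so ◇¬p fails. ✗
— 3 worlds.
For □¬p:
1: successors {4}; ¬p there: 4:T. ✓
2: successors {5}; ¬p there: 5:T. ✓
3: no successors, so □¬p holds vacuously. ✓
4: successors {1, 5}; ¬p there: 1:T, 5:T. ✓
5: no successors, so □¬p holds vacuously. ✓
— 5 worlds.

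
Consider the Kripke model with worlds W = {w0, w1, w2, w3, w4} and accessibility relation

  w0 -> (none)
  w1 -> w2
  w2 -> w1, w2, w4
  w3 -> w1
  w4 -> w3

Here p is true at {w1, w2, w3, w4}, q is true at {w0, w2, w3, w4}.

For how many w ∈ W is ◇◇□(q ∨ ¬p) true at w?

3

w0: no successors, so ◇◇□(q ∨ ¬p) fails. ✗
w1: successors {w2}; ◇□(q ∨ ¬p) there: w2:T. ✓
w2: successors {w1, w2, w4}; ◇□(q ∨ ¬p) there: w1:F, w2:T, w4:F. ✓
w3: successors {w1}; ◇□(q ∨ ¬p) there: w1:F. ✗
w4: successors {w3}; ◇□(q ∨ ¬p) there: w3:T. ✓
Satisfying worlds: {w1, w2, w4}.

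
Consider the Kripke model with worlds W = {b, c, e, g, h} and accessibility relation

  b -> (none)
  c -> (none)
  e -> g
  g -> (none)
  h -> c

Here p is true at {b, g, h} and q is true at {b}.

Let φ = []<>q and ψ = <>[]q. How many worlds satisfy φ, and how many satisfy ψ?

3 and 2

For []<>q:
b: no successors, so []<>q holds vacuously. ✓
c: no successors, so []<>q holds vacuously. ✓
e: successors {g}; <>q there: g:F. ✗
g: no successors, so []<>q holds vacuously. ✓
h: successors {c}; <>q there: c:F. ✗
— 3 worlds.
For <>[]q:
b: no successors, so <>[]q fails. ✗
c: no successors, so <>[]q fails. ✗
e: successors {g}; []q there: g:T. ✓
g: no successors, so <>[]q fails. ✗
h: successors {c}; []q there: c:T. ✓
— 2 worlds.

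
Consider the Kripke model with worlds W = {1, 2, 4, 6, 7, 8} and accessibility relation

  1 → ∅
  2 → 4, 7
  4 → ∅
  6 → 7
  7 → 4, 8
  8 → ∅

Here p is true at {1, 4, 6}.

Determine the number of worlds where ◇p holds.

2

1: no successors, so ◇p fails. ✗
2: successors {4, 7}; p there: 4:T, 7:F. ✓
4: no successors, so ◇p fails. ✗
6: successors {7}; p there: 7:F. ✗
7: successors {4, 8}; p there: 4:T, 8:F. ✓
8: no successors, so ◇p fails. ✗
Satisfying worlds: {2, 7}.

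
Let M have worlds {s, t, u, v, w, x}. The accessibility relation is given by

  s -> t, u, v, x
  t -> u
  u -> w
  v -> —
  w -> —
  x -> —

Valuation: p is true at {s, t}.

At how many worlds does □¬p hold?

s: successors {t, u, v, x}; ¬p there: t:F, u:T, v:T, x:T. ✗
t: successors {u}; ¬p there: u:T. ✓
u: successors {w}; ¬p there: w:T. ✓
v: no successors, so □¬p holds vacuously. ✓
w: no successors, so □¬p holds vacuously. ✓
x: no successors, so □¬p holds vacuously. ✓
Satisfying worlds: {t, u, v, w, x}.

5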